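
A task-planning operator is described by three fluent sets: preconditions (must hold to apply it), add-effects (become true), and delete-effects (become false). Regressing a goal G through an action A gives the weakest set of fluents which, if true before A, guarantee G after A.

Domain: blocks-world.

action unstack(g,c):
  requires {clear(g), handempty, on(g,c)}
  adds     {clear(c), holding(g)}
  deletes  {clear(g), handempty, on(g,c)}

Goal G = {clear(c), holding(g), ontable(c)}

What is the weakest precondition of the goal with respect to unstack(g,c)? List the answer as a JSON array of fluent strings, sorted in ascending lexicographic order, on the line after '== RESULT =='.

Regress:
  G ∩ del = {}  (empty — regression defined)
  G \ add = {clear(c), holding(g), ontable(c)} \ {clear(c), holding(g)} = {ontable(c)}
  ∪ pre   = {ontable(c)} ∪ {clear(g), handempty, on(g,c)}
          = {clear(g), handempty, on(g,c), ontable(c)}

== RESULT ==
["clear(g)", "handempty", "on(g,c)", "ontable(c)"]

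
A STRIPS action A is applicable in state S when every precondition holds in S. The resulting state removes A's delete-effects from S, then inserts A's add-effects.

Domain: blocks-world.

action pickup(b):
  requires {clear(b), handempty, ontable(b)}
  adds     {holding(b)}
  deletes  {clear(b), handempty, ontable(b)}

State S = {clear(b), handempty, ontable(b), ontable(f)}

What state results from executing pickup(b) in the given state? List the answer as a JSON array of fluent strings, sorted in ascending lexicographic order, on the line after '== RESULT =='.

Progress:
  pre ⊆ S: {clear(b), handempty, ontable(b)} ⊆ S  — applicable
  S \ del = {ontable(f)}
  ∪ add   = {holding(b), ontable(f)}

== RESULT ==
["holding(b)", "ontable(f)"]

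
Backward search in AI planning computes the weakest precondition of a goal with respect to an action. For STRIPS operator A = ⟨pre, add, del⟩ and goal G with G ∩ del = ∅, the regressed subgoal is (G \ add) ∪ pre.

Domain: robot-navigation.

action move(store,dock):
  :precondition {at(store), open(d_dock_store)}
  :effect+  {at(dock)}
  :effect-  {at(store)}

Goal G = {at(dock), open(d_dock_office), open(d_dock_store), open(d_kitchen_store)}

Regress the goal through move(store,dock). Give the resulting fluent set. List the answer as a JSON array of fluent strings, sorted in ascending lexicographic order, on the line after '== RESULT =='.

Compute (G \ add) ∪ pre:
  G ∩ del = {}  (empty — regression defined)
  G \ add = {at(dock), open(d_dock_office), open(d_dock_store), open(d_kitchen_store)} \ {at(dock)} = {open(d_dock_office), open(d_dock_store), open(d_kitchen_store)}
  ∪ pre   = {open(d_dock_office), open(d_dock_store), open(d_kitchen_store)} ∪ {at(store), open(d_dock_store)}
          = {at(store), open(d_dock_office), open(d_dock_store), open(d_kitchen_store)}

== RESULT ==
["at(store)", "open(d_dock_office)", "open(d_dock_store)", "open(d_kitchen_store)"]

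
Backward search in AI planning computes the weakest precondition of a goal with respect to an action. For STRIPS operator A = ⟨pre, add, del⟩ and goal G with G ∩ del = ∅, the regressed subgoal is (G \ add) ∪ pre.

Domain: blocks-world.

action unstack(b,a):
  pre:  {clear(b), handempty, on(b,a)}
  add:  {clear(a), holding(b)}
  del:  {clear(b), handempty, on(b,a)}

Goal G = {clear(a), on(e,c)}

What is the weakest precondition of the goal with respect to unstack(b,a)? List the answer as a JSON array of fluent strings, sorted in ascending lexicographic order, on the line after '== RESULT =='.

Compute (G \ add) ∪ pre:
  G ∩ del = {}  (empty — regression defined)
  G \ add = {clear(a), on(e,c)} \ {clear(a), holding(b)} = {on(e,c)}
  ∪ pre   = {on(e,c)} ∪ {clear(b), handempty, on(b,a)}
          = {clear(b), handempty, on(b,a), on(e,c)}

== RESULT ==
["clear(b)", "handempty", "on(b,a)", "on(e,c)"]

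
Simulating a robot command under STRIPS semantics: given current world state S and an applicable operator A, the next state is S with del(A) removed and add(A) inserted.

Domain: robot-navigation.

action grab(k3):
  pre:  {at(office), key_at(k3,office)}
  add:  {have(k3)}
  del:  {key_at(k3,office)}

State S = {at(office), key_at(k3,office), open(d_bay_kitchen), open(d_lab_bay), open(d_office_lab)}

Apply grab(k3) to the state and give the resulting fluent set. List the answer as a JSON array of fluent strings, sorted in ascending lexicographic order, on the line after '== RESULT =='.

Compute (S \ del) ∪ add:
  pre ⊆ S: {at(office), key_at(k3,office)} ⊆ S  — applicable
  S \ del = {at(office), open(d_bay_kitchen), open(d_lab_bay), open(d_office_lab)}
  ∪ add   = {at(office), have(k3), open(d_bay_kitchen), open(d_lab_bay), open(d_office_lab)}

== RESULT ==
["at(office)", "have(k3)", "open(d_bay_kitchen)", "open(d_lab_bay)", "open(d_office_lab)"]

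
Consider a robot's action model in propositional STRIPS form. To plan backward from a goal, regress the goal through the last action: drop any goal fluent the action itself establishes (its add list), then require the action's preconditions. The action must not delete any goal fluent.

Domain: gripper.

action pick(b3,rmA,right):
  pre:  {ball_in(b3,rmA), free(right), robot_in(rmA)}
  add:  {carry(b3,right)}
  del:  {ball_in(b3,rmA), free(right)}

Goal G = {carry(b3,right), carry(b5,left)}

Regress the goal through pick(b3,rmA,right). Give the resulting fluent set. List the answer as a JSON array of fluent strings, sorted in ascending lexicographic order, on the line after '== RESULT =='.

Regress:
  G ∩ del = {}  (empty — regression defined)
  G \ add = {carry(b3,right), carry(b5,left)} \ {carry(b3,right)} = {carry(b5,left)}
  ∪ pre   = {carry(b5,left)} ∪ {ball_in(b3,rmA), free(right), robot_in(rmA)}
          = {ball_in(b3,rmA), carry(b5,left), free(right), robot_in(rmA)}

== RESULT ==
["ball_in(b3,rmA)", "carry(b5,left)", "free(right)", "robot_in(rmA)"]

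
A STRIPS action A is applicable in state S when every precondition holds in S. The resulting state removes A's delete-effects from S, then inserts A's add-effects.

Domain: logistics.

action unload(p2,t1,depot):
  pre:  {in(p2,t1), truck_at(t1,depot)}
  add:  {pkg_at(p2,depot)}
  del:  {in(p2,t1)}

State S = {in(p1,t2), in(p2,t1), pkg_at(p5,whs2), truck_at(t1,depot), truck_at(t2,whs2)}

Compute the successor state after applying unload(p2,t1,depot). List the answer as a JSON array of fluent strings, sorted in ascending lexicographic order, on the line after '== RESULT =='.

Compute (S \ del) ∪ add:
  pre ⊆ S: {in(p2,t1), truck_at(t1,depot)} ⊆ S  — applicable
  S \ del = {in(p1,t2), pkg_at(p5,whs2), truck_at(t1,depot), truck_at(t2,whs2)}
  ∪ add   = {in(p1,t2), pkg_at(p2,depot), pkg_at(p5,whs2), truck_at(t1,depot), truck_at(t2,whs2)}

== RESULT ==
["in(p1,t2)", "pkg_at(p2,depot)", "pkg_at(p5,whs2)", "truck_at(t1,depot)", "truck_at(t2,whs2)"]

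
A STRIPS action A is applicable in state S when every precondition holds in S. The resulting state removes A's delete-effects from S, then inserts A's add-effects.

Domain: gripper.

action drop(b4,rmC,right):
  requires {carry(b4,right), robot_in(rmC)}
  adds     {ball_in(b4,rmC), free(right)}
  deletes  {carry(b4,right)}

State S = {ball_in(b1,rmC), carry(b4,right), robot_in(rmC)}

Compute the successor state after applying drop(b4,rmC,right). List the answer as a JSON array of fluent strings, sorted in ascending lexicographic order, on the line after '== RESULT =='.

Progress:
  pre ⊆ S: {carry(b4,right), robot_in(rmC)} ⊆ S  — applicable
  S \ del = {ball_in(b1,rmC), robot_in(rmC)}
  ∪ add   = {ball_in(b1,rmC), ball_in(b4,rmC), free(right), robot_in(rmC)}

== RESULT ==
["ball_in(b1,rmC)", "ball_in(b4,rmC)", "free(right)", "robot_in(rmC)"]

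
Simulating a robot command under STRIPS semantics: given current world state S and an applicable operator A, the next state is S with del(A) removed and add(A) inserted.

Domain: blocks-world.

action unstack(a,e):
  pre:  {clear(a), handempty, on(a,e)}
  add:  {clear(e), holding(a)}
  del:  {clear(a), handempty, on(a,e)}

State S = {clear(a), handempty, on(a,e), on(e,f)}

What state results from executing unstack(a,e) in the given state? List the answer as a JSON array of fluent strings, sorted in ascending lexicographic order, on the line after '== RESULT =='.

Compute (S \ del) ∪ add:
  pre ⊆ S: {clear(a), handempty, on(a,e)} ⊆ S  — applicable
  S \ del = {on(e,f)}
  ∪ add   = {clear(e), holding(a), on(e,f)}

== RESULT ==
["clear(e)", "holding(a)", "on(e,f)"]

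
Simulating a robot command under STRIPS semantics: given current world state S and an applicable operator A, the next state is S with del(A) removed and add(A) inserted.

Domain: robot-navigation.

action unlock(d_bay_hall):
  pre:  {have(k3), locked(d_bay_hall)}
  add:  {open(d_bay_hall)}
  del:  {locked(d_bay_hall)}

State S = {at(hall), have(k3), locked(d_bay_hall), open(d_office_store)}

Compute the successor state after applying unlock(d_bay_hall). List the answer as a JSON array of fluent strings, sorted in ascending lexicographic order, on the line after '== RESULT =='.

Compute (S \ del) ∪ add:
  pre ⊆ S: {have(k3), locked(d_bay_hall)} ⊆ S  — applicable
  S \ del = {at(hall), have(k3), open(d_office_store)}
  ∪ add   = {at(hall), have(k3), open(d_bay_hall), open(d_office_store)}

== RESULT ==
["at(hall)", "have(k3)", "open(d_bay_hall)", "open(d_office_store)"]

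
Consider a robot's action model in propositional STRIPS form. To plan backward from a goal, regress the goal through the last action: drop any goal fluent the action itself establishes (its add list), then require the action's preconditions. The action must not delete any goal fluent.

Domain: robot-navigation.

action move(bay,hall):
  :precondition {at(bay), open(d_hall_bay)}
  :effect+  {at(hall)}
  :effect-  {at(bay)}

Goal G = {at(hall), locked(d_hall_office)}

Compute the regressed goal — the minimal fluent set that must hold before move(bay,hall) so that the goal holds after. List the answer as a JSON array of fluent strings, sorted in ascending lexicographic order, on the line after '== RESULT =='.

Compute (G \ add) ∪ pre:
  G ∩ del = {}  (empty — regression defined)
  G \ add = {at(hall), locked(d_hall_office)} \ {at(hall)} = {locked(d_hall_office)}
  ∪ pre   = {locked(d_hall_office)} ∪ {at(bay), open(d_hall_bay)}
          = {at(bay), locked(d_hall_office), open(d_hall_bay)}

== RESULT ==
["at(bay)", "locked(d_hall_office)", "open(d_hall_bay)"]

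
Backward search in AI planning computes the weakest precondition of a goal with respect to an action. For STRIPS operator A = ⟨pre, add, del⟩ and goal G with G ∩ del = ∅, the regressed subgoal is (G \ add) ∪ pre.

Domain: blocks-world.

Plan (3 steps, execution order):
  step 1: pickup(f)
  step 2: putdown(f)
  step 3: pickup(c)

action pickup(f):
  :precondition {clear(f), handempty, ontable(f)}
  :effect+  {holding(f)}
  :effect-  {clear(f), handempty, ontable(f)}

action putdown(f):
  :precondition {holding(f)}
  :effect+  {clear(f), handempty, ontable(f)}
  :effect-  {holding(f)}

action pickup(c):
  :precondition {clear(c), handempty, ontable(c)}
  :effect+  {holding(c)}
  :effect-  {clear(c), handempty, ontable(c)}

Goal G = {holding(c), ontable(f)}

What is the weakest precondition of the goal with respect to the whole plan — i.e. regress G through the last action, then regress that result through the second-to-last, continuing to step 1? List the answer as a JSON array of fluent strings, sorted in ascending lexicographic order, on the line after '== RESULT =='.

Work backward from the goal:
  through step 3 (pickup(c)): drop {holding(c)}, keep {ontable(f)}, require {clear(c), handempty, ontable(c)}
    → {clear(c), handempty, ontable(c), ontable(f)}
  through step 2 (putdown(f)): drop {handempty, ontable(f)}, keep {clear(c), ontable(c)}, require {holding(f)}
    → {clear(c), holding(f), ontable(c)}
  through step 1 (pickup(f)): drop {holding(f)}, keep {clear(c), ontable(c)}, require {clear(f), handempty, ontable(f)}
    → {clear(c), clear(f), handempty, ontable(c), ontable(f)}

== RESULT ==
["clear(c)", "clear(f)", "handempty", "ontable(c)", "ontable(f)"]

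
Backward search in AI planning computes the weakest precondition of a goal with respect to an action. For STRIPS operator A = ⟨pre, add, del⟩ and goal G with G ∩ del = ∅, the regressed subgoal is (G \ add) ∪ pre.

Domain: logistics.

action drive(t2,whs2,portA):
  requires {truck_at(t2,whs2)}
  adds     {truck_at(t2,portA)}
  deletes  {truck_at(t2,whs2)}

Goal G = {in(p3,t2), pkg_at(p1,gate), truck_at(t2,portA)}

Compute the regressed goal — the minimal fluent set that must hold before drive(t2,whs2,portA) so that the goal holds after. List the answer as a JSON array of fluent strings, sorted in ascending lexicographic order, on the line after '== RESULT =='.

Compute (G \ add) ∪ pre:
  G ∩ del = {}  (empty — regression defined)
  G \ add = {in(p3,t2), pkg_at(p1,gate), truck_at(t2,portA)} \ {truck_at(t2,portA)} = {in(p3,t2), pkg_at(p1,gate)}
  ∪ pre   = {in(p3,t2), pkg_at(p1,gate)} ∪ {truck_at(t2,whs2)}
          = {in(p3,t2), pkg_at(p1,gate), truck_at(t2,whs2)}

== RESULT ==
["in(p3,t2)", "pkg_at(p1,gate)", "truck_at(t2,whs2)"]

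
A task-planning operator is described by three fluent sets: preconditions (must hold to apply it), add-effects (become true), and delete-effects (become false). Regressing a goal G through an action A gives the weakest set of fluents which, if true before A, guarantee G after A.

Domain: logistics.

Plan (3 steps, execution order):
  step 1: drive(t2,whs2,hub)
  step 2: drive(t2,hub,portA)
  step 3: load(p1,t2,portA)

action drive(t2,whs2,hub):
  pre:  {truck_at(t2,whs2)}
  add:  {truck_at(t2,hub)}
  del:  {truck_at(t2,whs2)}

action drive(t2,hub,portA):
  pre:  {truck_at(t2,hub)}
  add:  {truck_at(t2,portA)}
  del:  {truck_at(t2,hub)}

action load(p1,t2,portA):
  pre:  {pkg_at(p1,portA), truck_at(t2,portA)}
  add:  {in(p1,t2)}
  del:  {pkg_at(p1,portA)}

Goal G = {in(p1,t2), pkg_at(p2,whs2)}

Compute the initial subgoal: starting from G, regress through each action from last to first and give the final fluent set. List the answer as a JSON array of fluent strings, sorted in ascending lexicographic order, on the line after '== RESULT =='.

Work backward from the goal:
  through step 3 (load(p1,t2,portA)): drop {in(p1,t2)}, keep {pkg_at(p2,whs2)}, require {pkg_at(p1,portA), truck_at(t2,portA)}
    → {pkg_at(p1,portA), pkg_at(p2,whs2), truck_at(t2,portA)}
  through step 2 (drive(t2,hub,portA)): drop {truck_at(t2,portA)}, keep {pkg_at(p1,portA), pkg_at(p2,whs2)}, require {truck_at(t2,hub)}
    → {pkg_at(p1,portA), pkg_at(p2,whs2), truck_at(t2,hub)}
  through step 1 (drive(t2,whs2,hub)): drop {truck_at(t2,hub)}, keep {pkg_at(p1,portA), pkg_at(p2,whs2)}, require {truck_at(t2,whs2)}
    → {pkg_at(p1,portA), pkg_at(p2,whs2), truck_at(t2,whs2)}

== RESULT ==
["pkg_at(p1,portA)", "pkg_at(p2,whs2)", "truck_at(t2,whs2)"]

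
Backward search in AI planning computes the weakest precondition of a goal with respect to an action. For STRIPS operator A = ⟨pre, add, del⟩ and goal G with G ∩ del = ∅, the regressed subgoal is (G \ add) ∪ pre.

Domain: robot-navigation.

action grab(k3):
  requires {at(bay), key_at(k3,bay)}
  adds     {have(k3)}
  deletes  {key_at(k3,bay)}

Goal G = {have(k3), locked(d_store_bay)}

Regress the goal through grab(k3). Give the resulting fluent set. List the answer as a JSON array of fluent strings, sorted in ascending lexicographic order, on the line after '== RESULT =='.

Compute (G \ add) ∪ pre:
  G ∩ del = {}  (empty — regression defined)
  G \ add = {have(k3), locked(d_store_bay)} \ {have(k3)} = {locked(d_store_bay)}
  ∪ pre   = {locked(d_store_bay)} ∪ {at(bay), key_at(k3,bay)}
          = {at(bay), key_at(k3,bay), locked(d_store_bay)}

== RESULT ==
["at(bay)", "key_at(k3,bay)", "locked(d_store_bay)"]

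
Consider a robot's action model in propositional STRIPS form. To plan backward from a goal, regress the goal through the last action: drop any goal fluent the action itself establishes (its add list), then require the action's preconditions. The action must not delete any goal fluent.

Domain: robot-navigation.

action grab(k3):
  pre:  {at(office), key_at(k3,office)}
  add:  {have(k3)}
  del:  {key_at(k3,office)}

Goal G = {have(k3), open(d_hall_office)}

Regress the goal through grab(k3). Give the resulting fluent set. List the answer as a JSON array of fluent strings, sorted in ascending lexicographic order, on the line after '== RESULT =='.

Compute (G \ add) ∪ pre:
  G ∩ del = {}  (empty — regression defined)
  G \ add = {have(k3), open(d_hall_office)} \ {have(k3)} = {open(d_hall_office)}
  ∪ pre   = {open(d_hall_office)} ∪ {at(office), key_at(k3,office)}
          = {at(office), key_at(k3,office), open(d_hall_office)}

== RESULT ==
["at(office)", "key_at(k3,office)", "open(d_hall_office)"]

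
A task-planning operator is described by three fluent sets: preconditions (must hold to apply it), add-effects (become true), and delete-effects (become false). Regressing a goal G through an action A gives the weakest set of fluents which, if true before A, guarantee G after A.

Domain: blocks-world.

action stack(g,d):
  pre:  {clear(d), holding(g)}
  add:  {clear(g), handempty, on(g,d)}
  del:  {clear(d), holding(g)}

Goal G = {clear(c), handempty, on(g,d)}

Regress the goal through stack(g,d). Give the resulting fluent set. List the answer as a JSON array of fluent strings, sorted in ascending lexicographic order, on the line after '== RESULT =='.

Compute (G \ add) ∪ pre:
  G ∩ del = {}  (empty — regression defined)
  G \ add = {clear(c), handempty, on(g,d)} \ {clear(g), handempty, on(g,d)} = {clear(c)}
  ∪ pre   = {clear(c)} ∪ {clear(d), holding(g)}
          = {clear(c), clear(d), holding(g)}

== RESULT ==
["clear(c)", "clear(d)", "holding(g)"]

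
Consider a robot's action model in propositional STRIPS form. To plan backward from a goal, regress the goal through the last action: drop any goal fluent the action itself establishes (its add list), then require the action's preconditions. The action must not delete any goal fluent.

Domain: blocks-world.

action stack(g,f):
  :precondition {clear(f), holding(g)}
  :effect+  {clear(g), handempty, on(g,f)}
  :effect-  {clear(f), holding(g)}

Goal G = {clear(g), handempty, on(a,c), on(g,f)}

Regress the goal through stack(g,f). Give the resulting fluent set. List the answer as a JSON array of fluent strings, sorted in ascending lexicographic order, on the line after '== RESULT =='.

Regress:
  G ∩ del = {}  (empty — regression defined)
  G \ add = {clear(g), handempty, on(a,c), on(g,f)} \ {clear(g), handempty, on(g,f)} = {on(a,c)}
  ∪ pre   = {on(a,c)} ∪ {clear(f), holding(g)}
          = {clear(f), holding(g), on(a,c)}

== RESULT ==
["clear(f)", "holding(g)", "on(a,c)"]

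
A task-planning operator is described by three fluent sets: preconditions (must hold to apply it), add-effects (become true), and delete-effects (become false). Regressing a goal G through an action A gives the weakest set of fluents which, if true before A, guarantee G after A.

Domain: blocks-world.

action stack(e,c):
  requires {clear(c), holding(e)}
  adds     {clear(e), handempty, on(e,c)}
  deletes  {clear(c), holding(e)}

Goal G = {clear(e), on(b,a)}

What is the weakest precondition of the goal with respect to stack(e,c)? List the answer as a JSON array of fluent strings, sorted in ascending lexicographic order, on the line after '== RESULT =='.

Regress:
  G ∩ del = {}  (empty — regression defined)
  G \ add = {clear(e), on(b,a)} \ {clear(e), handempty, on(e,c)} = {on(b,a)}
  ∪ pre   = {on(b,a)} ∪ {clear(c), holding(e)}
          = {clear(c), holding(e), on(b,a)}

== RESULT ==
["clear(c)", "holding(e)", "on(b,a)"]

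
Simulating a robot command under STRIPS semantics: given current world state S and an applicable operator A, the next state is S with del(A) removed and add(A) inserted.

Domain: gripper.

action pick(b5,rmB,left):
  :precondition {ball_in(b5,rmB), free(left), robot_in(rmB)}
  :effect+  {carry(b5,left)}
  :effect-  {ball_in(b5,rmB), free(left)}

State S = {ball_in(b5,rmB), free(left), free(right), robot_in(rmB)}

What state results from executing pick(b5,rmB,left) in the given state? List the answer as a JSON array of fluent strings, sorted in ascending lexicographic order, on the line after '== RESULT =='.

Compute (S \ del) ∪ add:
  pre ⊆ S: {ball_in(b5,rmB), free(left), robot_in(rmB)} ⊆ S  — applicable
  S \ del = {free(right), robot_in(rmB)}
  ∪ add   = {carry(b5,left), free(right), robot_in(rmB)}

== RESULT ==
["carry(b5,left)", "free(right)", "robot_in(rmB)"]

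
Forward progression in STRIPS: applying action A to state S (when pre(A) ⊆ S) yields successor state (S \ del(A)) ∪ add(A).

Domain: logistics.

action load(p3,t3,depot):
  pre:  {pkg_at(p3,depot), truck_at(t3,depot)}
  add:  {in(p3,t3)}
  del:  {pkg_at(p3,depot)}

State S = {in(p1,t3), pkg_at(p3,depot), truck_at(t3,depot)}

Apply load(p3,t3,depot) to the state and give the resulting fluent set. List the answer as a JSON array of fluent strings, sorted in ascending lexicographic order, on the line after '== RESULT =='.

Progress:
  pre ⊆ S: {pkg_at(p3,depot), truck_at(t3,depot)} ⊆ S  — applicable
  S \ del = {in(p1,t3), truck_at(t3,depot)}
  ∪ add   = {in(p1,t3), in(p3,t3), truck_at(t3,depot)}

== RESULT ==
["in(p1,t3)", "in(p3,t3)", "truck_at(t3,depot)"]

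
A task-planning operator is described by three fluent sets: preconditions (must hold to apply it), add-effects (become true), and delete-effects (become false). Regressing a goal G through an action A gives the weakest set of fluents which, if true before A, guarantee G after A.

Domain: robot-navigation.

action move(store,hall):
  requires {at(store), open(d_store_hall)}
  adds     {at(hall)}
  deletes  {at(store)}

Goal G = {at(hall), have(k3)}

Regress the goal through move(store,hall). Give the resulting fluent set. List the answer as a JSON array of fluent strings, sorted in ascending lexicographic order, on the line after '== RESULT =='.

Compute (G \ add) ∪ pre:
  G ∩ del = {}  (empty — regression defined)
  G \ add = {at(hall), have(k3)} \ {at(hall)} = {have(k3)}
  ∪ pre   = {have(k3)} ∪ {at(store), open(d_store_hall)}
          = {at(store), have(k3), open(d_store_hall)}

== RESULT ==
["at(store)", "have(k3)", "open(d_store_hall)"]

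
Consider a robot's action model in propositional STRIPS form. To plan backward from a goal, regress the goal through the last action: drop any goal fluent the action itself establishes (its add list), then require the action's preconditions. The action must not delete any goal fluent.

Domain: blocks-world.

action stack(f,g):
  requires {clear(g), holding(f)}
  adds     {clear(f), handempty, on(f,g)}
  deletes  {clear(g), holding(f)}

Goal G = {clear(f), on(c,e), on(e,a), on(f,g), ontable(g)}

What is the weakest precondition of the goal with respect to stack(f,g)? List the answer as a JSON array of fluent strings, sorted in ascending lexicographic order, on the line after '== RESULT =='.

Compute (G \ add) ∪ pre:
  G ∩ del = {}  (empty — regression defined)
  G \ add = {clear(f), on(c,e), on(e,a), on(f,g), ontable(g)} \ {clear(f), handempty, on(f,g)} = {on(c,e), on(e,a), ontable(g)}
  ∪ pre   = {on(c,e), on(e,a), ontable(g)} ∪ {clear(g), holding(f)}
          = {clear(g), holding(f), on(c,e), on(e,a), ontable(g)}

== RESULT ==
["clear(g)", "holding(f)", "on(c,e)", "on(e,a)", "ontable(g)"]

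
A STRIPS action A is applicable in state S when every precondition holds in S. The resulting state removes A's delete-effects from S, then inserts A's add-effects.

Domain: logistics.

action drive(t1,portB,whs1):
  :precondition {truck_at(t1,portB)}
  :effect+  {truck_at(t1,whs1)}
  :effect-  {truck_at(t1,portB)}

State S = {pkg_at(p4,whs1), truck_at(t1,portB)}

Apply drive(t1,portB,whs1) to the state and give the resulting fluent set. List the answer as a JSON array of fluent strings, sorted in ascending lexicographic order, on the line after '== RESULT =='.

Progress:
  pre ⊆ S: {truck_at(t1,portB)} ⊆ S  — applicable
  S \ del = {pkg_at(p4,whs1)}
  ∪ add   = {pkg_at(p4,whs1), truck_at(t1,whs1)}

== RESULT ==
["pkg_at(p4,whs1)", "truck_at(t1,whs1)"]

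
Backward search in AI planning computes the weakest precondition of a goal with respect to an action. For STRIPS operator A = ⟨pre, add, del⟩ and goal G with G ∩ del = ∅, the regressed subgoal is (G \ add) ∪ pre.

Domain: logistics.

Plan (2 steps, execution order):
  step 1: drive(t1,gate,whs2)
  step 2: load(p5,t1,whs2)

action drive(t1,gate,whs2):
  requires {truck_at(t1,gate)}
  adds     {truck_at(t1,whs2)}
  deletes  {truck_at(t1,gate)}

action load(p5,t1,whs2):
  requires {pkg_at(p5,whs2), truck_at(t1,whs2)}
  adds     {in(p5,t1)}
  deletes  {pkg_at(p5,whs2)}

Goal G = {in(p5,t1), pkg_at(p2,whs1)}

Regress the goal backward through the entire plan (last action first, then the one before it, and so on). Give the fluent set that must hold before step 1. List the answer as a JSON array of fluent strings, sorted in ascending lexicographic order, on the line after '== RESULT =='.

Work backward from the goal:
  through step 2 (load(p5,t1,whs2)): drop {in(p5,t1)}, keep {pkg_at(p2,whs1)}, require {pkg_at(p5,whs2), truck_at(t1,whs2)}
    → {pkg_at(p2,whs1), pkg_at(p5,whs2), truck_at(t1,whs2)}
  through step 1 (drive(t1,gate,whs2)): drop {truck_at(t1,whs2)}, keep {pkg_at(p2,whs1), pkg_at(p5,whs2)}, require {truck_at(t1,gate)}
    → {pkg_at(p2,whs1), pkg_at(p5,whs2), truck_at(t1,gate)}

== RESULT ==
["pkg_at(p2,whs1)", "pkg_at(p5,whs2)", "truck_at(t1,gate)"]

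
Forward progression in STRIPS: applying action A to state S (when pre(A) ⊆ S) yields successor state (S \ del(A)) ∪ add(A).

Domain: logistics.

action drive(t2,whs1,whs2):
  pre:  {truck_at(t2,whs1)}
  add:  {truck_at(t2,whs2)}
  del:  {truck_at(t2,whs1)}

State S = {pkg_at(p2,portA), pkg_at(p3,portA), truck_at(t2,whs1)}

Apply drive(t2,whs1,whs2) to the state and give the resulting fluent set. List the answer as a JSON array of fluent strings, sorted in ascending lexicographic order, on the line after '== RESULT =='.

Progress:
  pre ⊆ S: {truck_at(t2,whs1)} ⊆ S  — applicable
  S \ del = {pkg_at(p2,portA), pkg_at(p3,portA)}
  ∪ add   = {pkg_at(p2,portA), pkg_at(p3,portA), truck_at(t2,whs2)}

== RESULT ==
["pkg_at(p2,portA)", "pkg_at(p3,portA)", "truck_at(t2,whs2)"]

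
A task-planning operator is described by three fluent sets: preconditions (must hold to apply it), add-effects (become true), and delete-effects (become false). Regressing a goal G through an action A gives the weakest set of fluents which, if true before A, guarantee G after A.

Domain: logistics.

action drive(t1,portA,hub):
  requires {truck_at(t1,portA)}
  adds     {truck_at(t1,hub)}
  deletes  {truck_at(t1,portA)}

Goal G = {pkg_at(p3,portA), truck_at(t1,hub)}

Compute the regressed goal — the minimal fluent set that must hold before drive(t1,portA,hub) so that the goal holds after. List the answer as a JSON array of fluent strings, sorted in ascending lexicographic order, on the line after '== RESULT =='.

Compute (G \ add) ∪ pre:
  G ∩ del = {}  (empty — regression defined)
  G \ add = {pkg_at(p3,portA), truck_at(t1,hub)} \ {truck_at(t1,hub)} = {pkg_at(p3,portA)}
  ∪ pre   = {pkg_at(p3,portA)} ∪ {truck_at(t1,portA)}
          = {pkg_at(p3,portA), truck_at(t1,portA)}

== RESULT ==
["pkg_at(p3,portA)", "truck_at(t1,portA)"]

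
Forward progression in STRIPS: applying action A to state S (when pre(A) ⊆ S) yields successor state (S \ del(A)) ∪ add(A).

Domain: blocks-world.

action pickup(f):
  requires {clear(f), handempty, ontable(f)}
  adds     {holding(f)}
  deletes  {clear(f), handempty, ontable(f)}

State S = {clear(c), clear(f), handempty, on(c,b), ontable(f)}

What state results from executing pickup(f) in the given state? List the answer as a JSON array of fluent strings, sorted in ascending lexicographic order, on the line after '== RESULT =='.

Compute (S \ del) ∪ add:
  pre ⊆ S: {clear(f), handempty, ontable(f)} ⊆ S  — applicable
  S \ del = {clear(c), on(c,b)}
  ∪ add   = {clear(c), holding(f), on(c,b)}

== RESULT ==
["clear(c)", "holding(f)", "on(c,b)"]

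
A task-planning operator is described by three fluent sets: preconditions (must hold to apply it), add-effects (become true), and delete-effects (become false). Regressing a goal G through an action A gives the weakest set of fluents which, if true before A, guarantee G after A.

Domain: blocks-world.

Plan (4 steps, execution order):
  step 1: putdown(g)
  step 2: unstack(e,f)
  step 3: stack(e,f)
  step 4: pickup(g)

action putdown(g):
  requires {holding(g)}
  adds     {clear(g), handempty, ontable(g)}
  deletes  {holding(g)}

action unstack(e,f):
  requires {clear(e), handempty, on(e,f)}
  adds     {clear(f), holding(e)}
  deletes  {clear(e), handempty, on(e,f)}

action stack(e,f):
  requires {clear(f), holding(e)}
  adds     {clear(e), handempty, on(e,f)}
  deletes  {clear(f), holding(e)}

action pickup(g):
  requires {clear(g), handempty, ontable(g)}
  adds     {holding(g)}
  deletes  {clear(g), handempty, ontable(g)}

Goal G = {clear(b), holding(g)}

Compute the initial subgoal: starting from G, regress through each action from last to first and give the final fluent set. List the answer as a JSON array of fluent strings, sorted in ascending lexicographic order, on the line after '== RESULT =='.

Regress step by step:
  through step 4 (pickup(g)): drop {holding(g)}, keep {clear(b)}, require {clear(g), handempty, ontable(g)}
    → {clear(b), clear(g), handempty, ontable(g)}
  through step 3 (stack(e,f)): drop {handempty}, keep {clear(b), clear(g), ontable(g)}, require {clear(f), holding(e)}
    → {clear(b), clear(f), clear(g), holding(e), ontable(g)}
  through step 2 (unstack(e,f)): drop {clear(f), holding(e)}, keep {clear(b), clear(g), ontable(g)}, require {clear(e), handempty, on(e,f)}
    → {clear(b), clear(e), clear(g), handempty, on(e,f), ontable(g)}
  through step 1 (putdown(g)): drop {clear(g), handempty, ontable(g)}, keep {clear(b), clear(e), on(e,f)}, require {holding(g)}
    → {clear(b), clear(e), holding(g), on(e,f)}

== RESULT ==
["clear(b)", "clear(e)", "holding(g)", "on(e,f)"]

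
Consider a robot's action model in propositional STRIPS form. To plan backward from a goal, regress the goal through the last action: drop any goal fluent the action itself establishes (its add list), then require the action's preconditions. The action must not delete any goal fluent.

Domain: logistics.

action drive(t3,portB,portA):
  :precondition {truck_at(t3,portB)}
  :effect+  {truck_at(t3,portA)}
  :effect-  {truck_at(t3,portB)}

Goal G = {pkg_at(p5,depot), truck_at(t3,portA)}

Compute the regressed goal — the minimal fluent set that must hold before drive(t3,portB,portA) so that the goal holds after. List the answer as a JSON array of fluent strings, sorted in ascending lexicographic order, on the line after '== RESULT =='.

Compute (G \ add) ∪ pre:
  G ∩ del = {}  (empty — regression defined)
  G \ add = {pkg_at(p5,depot), truck_at(t3,portA)} \ {truck_at(t3,portA)} = {pkg_at(p5,depot)}
  ∪ pre   = {pkg_at(p5,depot)} ∪ {truck_at(t3,portB)}
          = {pkg_at(p5,depot), truck_at(t3,portB)}

== RESULT ==
["pkg_at(p5,depot)", "truck_at(t3,portB)"]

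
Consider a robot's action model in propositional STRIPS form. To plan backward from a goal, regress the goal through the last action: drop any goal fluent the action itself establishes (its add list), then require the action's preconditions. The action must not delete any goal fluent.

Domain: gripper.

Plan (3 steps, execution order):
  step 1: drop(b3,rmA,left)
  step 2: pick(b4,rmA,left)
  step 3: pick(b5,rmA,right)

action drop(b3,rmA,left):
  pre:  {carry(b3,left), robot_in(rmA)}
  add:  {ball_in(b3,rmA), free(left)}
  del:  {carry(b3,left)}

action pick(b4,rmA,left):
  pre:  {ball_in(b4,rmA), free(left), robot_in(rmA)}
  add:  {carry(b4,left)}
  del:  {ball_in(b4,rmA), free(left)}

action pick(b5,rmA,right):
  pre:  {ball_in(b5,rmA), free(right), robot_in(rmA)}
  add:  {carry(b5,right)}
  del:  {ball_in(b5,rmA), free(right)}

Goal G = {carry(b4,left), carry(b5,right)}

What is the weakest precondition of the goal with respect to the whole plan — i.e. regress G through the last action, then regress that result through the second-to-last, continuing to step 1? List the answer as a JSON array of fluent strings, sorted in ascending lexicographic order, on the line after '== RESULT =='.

Work backward from the goal:
  through step 3 (pick(b5,rmA,right)): drop {carry(b5,right)}, keep {carry(b4,left)}, require {ball_in(b5,rmA), free(right), robot_in(rmA)}
    → {ball_in(b5,rmA), carry(b4,left), free(right), robot_in(rmA)}
  through step 2 (pick(b4,rmA,left)): drop {carry(b4,left)}, keep {ball_in(b5,rmA), free(right), robot_in(rmA)}, require {ball_in(b4,rmA), free(left), robot_in(rmA)}
    → {ball_in(b4,rmA), ball_in(b5,rmA), free(left), free(right), robot_in(rmA)}
  through step 1 (drop(b3,rmA,left)): drop {free(left)}, keep {ball_in(b4,rmA), ball_in(b5,rmA), free(right), robot_in(rmA)}, require {carry(b3,left), robot_in(rmA)}
    → {ball_in(b4,rmA), ball_in(b5,rmA), carry(b3,left), free(right), robot_in(rmA)}

== RESULT ==
["ball_in(b4,rmA)", "ball_in(b5,rmA)", "carry(b3,left)", "free(right)", "robot_in(rmA)"]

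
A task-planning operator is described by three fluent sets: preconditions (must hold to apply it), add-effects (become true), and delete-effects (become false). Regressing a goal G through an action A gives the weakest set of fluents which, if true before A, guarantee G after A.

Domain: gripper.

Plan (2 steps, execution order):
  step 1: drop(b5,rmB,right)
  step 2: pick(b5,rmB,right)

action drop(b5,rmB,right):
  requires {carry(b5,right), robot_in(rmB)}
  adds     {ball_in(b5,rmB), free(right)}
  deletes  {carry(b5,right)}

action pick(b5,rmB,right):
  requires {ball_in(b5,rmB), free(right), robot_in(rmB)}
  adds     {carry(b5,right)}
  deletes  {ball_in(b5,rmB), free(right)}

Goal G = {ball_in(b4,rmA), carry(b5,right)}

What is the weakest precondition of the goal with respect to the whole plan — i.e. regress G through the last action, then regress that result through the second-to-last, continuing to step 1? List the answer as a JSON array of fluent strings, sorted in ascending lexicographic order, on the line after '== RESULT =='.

Regress step by step:
  through step 2 (pick(b5,rmB,right)): drop {carry(b5,right)}, keep {ball_in(b4,rmA)}, require {ball_in(b5,rmB), free(right), robot_in(rmB)}
    → {ball_in(b4,rmA), ball_in(b5,rmB), free(right), robot_in(rmB)}
  through step 1 (drop(b5,rmB,right)): drop {ball_in(b5,rmB), free(right)}, keep {ball_in(b4,rmA), robot_in(rmB)}, require {carry(b5,right), robot_in(rmB)}
    → {ball_in(b4,rmA), carry(b5,right), robot_in(rmB)}

== RESULT ==
["ball_in(b4,rmA)", "carry(b5,right)", "robot_in(rmB)"]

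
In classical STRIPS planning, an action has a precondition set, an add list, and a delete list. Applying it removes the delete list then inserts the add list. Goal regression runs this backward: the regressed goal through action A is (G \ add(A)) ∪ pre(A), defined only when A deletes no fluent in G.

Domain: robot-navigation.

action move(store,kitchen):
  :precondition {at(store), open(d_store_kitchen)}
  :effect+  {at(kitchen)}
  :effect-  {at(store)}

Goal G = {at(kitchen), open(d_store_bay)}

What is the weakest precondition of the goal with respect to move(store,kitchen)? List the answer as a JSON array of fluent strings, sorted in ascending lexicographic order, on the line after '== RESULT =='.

Regress:
  G ∩ del = {}  (empty — regression defined)
  G \ add = {at(kitchen), open(d_store_bay)} \ {at(kitchen)} = {open(d_store_bay)}
  ∪ pre   = {open(d_store_bay)} ∪ {at(store), open(d_store_kitchen)}
          = {at(store), open(d_store_bay), open(d_store_kitchen)}

== RESULT ==
["at(store)", "open(d_store_bay)", "open(d_store_kitchen)"]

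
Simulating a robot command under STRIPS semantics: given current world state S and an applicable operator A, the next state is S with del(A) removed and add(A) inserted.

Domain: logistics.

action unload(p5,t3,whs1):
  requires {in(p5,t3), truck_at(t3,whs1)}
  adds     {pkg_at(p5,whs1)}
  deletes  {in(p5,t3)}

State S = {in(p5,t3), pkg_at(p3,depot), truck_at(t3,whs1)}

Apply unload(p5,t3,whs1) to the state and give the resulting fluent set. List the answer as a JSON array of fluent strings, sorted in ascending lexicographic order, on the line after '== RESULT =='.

Progress:
  pre ⊆ S: {in(p5,t3), truck_at(t3,whs1)} ⊆ S  — applicable
  S \ del = {pkg_at(p3,depot), truck_at(t3,whs1)}
  ∪ add   = {pkg_at(p3,depot), pkg_at(p5,whs1), truck_at(t3,whs1)}

== RESULT ==
["pkg_at(p3,depot)", "pkg_at(p5,whs1)", "truck_at(t3,whs1)"]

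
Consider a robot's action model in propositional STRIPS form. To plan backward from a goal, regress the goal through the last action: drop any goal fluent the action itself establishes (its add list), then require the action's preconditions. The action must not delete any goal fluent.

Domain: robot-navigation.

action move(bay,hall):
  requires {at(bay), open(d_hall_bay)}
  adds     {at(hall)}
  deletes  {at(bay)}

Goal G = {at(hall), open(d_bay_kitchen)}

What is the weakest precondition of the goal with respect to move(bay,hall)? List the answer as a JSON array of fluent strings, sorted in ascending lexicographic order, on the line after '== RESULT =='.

Compute (G \ add) ∪ pre:
  G ∩ del = {}  (empty — regression defined)
  G \ add = {at(hall), open(d_bay_kitchen)} \ {at(hall)} = {open(d_bay_kitchen)}
  ∪ pre   = {open(d_bay_kitchen)} ∪ {at(bay), open(d_hall_bay)}
          = {at(bay), open(d_bay_kitchen), open(d_hall_bay)}

== RESULT ==
["at(bay)", "open(d_bay_kitchen)", "open(d_hall_bay)"]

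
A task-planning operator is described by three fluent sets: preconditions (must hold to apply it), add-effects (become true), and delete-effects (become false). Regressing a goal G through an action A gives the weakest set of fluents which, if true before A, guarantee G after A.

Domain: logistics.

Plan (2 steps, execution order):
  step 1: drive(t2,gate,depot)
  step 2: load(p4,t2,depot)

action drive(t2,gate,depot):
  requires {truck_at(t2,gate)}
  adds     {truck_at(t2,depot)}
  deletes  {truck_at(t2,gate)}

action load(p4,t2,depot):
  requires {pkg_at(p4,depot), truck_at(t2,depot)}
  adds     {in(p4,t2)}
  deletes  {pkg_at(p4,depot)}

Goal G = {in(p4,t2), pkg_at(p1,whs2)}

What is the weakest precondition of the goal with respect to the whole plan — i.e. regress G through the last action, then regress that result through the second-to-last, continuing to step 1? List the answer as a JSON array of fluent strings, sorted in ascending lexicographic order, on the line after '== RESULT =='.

Work backward from the goal:
  through step 2 (load(p4,t2,depot)): drop {in(p4,t2)}, keep {pkg_at(p1,whs2)}, require {pkg_at(p4,depot), truck_at(t2,depot)}
    → {pkg_at(p1,whs2), pkg_at(p4,depot), truck_at(t2,depot)}
  through step 1 (drive(t2,gate,depot)): drop {truck_at(t2,depot)}, keep {pkg_at(p1,whs2), pkg_at(p4,depot)}, require {truck_at(t2,gate)}
    → {pkg_at(p1,whs2), pkg_at(p4,depot), truck_at(t2,gate)}

== RESULT ==
["pkg_at(p1,whs2)", "pkg_at(p4,depot)", "truck_at(t2,gate)"]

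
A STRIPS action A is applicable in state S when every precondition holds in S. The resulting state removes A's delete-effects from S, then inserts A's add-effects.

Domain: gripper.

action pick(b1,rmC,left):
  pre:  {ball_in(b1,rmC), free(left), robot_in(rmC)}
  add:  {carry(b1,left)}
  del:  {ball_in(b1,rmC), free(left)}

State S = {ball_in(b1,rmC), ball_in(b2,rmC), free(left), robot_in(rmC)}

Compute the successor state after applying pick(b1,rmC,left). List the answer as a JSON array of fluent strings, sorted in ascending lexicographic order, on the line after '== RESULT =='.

Compute (S \ del) ∪ add:
  pre ⊆ S: {ball_in(b1,rmC), free(left), robot_in(rmC)} ⊆ S  — applicable
  S \ del = {ball_in(b2,rmC), robot_in(rmC)}
  ∪ add   = {ball_in(b2,rmC), carry(b1,left), robot_in(rmC)}

== RESULT ==
["ball_in(b2,rmC)", "carry(b1,left)", "robot_in(rmC)"]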